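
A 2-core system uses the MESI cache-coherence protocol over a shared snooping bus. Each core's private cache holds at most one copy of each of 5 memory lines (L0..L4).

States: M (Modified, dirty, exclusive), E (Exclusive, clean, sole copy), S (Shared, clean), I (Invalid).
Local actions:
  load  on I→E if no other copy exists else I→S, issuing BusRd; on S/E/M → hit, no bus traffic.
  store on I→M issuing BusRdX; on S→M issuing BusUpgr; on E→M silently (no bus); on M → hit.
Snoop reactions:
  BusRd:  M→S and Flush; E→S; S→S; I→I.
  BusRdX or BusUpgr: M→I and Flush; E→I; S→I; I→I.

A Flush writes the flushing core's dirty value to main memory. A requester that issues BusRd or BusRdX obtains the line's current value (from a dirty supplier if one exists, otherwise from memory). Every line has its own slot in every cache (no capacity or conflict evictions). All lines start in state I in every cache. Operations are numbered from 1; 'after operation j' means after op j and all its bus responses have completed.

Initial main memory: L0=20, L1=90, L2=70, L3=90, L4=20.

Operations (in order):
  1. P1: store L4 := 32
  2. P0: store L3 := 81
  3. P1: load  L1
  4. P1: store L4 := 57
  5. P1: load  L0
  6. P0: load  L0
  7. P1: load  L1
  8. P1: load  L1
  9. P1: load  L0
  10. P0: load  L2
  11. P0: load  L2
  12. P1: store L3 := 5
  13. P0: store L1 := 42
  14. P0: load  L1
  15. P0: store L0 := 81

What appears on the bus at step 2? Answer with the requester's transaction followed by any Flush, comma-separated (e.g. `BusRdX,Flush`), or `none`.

bus = BusRdX

[1] P1: store L4 := 32 | P0:I, P1:M(32) | bus: BusRdX
[2] P0: store L3 := 81 | P0:M(81), P1:I | bus: BusRdX
[3] P1: load  L1 | P0:I, P1:E(90) | bus: BusRd
[4] P1: store L4 := 57 | P0:I, P1:M(57) | bus: none
[5] P1: load  L0 | P0:I, P1:E(20) | bus: BusRd
[6] P0: load  L0 | P0:S(20), P1:S(20) | bus: BusRd
[7] P1: load  L1 | P0:I, P1:E(90) | bus: none
[8] P1: load  L1 | P0:I, P1:E(90) | bus: none
[9] P1: load  L0 | P0:S(20), P1:S(20) | bus: none
[10] P0: load  L2 | P0:E(70), P1:I | bus: BusRd
[11] P0: load  L2 | P0:E(70), P1:I | bus: none
[12] P1: store L3 := 5 | P0:I, P1:M(5) | bus: BusRdX,Flush
[13] P0: store L1 := 42 | P0:M(42), P1:I | bus: BusRdX
[14] P0: load  L1 | P0:M(42), P1:I | bus: none
[15] P0: store L0 := 81 | P0:M(81), P1:I | bus: BusUpgr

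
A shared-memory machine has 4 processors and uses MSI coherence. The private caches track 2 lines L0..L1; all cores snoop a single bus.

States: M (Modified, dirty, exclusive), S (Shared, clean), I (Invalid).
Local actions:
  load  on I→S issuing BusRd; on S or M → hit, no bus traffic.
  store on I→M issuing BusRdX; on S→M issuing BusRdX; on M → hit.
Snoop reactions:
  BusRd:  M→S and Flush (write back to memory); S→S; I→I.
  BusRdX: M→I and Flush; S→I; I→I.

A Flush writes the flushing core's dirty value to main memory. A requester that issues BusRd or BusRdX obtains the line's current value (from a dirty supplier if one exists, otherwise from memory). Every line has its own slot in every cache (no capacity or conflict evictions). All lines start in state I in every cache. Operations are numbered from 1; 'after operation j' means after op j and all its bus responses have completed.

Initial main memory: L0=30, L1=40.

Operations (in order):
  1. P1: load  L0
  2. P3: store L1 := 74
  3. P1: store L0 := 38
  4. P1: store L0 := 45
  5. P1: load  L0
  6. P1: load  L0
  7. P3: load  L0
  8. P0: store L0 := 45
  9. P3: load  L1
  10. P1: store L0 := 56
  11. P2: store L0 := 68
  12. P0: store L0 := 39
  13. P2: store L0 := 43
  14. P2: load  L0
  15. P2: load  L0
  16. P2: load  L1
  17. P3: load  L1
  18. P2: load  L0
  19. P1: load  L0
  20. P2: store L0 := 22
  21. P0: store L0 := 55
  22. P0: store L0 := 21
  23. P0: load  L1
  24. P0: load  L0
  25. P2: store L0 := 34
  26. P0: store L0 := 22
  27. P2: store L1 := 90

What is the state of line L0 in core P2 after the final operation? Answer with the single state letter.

state = I

step 1: P1: load  L0  ⟶  ISII  (L0)  txn=BusRd  M[L0]=30
step 2: P3: store L1 := 74  ⟶  IIIM  (L1)  txn=BusRdX  M[L1]=40
step 3: P1: store L0 := 38  ⟶  IMII  (L0)  txn=BusRdX  M[L0]=30
step 4: P1: store L0 := 45  ⟶  IMII  (L0)  txn=∅  M[L0]=30
step 5: P1: load  L0  ⟶  IMII  (L0)  txn=∅  M[L0]=30
step 6: P1: load  L0  ⟶  IMII  (L0)  txn=∅  M[L0]=30
step 7: P3: load  L0  ⟶  ISIS  (L0)  txn=BusRd+Flush  M[L0]=45
step 8: P0: store L0 := 45  ⟶  MIII  (L0)  txn=BusRdX  M[L0]=45
step 9: P3: load  L1  ⟶  IIIM  (L1)  txn=∅  M[L1]=40
step 10: P1: store L0 := 56  ⟶  IMII  (L0)  txn=BusRdX+Flush  M[L0]=45
step 11: P2: store L0 := 68  ⟶  IIMI  (L0)  txn=BusRdX+Flush  M[L0]=56
step 12: P0: store L0 := 39  ⟶  MIII  (L0)  txn=BusRdX+Flush  M[L0]=68
step 13: P2: store L0 := 43  ⟶  IIMI  (L0)  txn=BusRdX+Flush  M[L0]=39
step 14: P2: load  L0  ⟶  IIMI  (L0)  txn=∅  M[L0]=39
step 15: P2: load  L0  ⟶  IIMI  (L0)  txn=∅  M[L0]=39
step 16: P2: load  L1  ⟶  IISS  (L1)  txn=BusRd+Flush  M[L1]=74
step 17: P3: load  L1  ⟶  IISS  (L1)  txn=∅  M[L1]=74
step 18: P2: load  L0  ⟶  IIMI  (L0)  txn=∅  M[L0]=39
step 19: P1: load  L0  ⟶  ISSI  (L0)  txn=BusRd+Flush  M[L0]=43
step 20: P2: store L0 := 22  ⟶  IIMI  (L0)  txn=BusRdX  M[L0]=43
step 21: P0: store L0 := 55  ⟶  MIII  (L0)  txn=BusRdX+Flush  M[L0]=22
step 22: P0: store L0 := 21  ⟶  MIII  (L0)  txn=∅  M[L0]=22
step 23: P0: load  L1  ⟶  SISS  (L1)  txn=BusRd  M[L1]=74
step 24: P0: load  L0  ⟶  MIII  (L0)  txn=∅  M[L0]=22
step 25: P2: store L0 := 34  ⟶  IIMI  (L0)  txn=BusRdX+Flush  M[L0]=21
step 26: P0: store L0 := 22  ⟶  MIII  (L0)  txn=BusRdX+Flush  M[L0]=34
step 27: P2: store L1 := 90  ⟶  IIMI  (L1)  txn=BusRdX  M[L1]=74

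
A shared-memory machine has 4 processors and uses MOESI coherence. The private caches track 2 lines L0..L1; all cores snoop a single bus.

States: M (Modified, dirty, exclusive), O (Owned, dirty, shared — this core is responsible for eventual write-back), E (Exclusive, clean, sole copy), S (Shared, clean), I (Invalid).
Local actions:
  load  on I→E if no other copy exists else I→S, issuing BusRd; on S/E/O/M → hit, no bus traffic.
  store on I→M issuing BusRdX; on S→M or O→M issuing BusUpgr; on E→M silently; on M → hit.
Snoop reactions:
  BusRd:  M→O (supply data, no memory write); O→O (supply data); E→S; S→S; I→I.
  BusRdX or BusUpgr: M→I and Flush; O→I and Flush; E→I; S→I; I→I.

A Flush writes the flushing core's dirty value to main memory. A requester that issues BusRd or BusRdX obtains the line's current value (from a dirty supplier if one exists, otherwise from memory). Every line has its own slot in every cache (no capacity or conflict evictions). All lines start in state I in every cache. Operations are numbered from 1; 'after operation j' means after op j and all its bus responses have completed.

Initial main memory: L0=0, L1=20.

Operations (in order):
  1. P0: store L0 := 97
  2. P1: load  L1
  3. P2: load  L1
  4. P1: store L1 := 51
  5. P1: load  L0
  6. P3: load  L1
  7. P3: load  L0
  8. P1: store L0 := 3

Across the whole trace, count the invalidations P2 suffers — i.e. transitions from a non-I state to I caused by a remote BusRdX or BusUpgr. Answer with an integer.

invalidations = 1

[1] P0: store L0 := 97 | P0:M(97), P1:I, P2:I, P3:I | bus: BusRdX
[2] P1: load  L1 | P0:I, P1:E(20), P2:I, P3:I | bus: BusRd
[3] P2: load  L1 | P0:I, P1:S(20), P2:S(20), P3:I | bus: BusRd
[4] P1: store L1 := 51 | P0:I, P1:M(51), P2:I, P3:I | bus: BusUpgr
[5] P1: load  L0 | P0:O(97), P1:S(97), P2:I, P3:I | bus: BusRd
[6] P3: load  L1 | P0:I, P1:O(51), P2:I, P3:S(51) | bus: BusRd
[7] P3: load  L0 | P0:O(97), P1:S(97), P2:I, P3:S(97) | bus: BusRd
[8] P1: store L0 := 3 | P0:I, P1:M(3), P2:I, P3:I | bus: BusUpgr,Flush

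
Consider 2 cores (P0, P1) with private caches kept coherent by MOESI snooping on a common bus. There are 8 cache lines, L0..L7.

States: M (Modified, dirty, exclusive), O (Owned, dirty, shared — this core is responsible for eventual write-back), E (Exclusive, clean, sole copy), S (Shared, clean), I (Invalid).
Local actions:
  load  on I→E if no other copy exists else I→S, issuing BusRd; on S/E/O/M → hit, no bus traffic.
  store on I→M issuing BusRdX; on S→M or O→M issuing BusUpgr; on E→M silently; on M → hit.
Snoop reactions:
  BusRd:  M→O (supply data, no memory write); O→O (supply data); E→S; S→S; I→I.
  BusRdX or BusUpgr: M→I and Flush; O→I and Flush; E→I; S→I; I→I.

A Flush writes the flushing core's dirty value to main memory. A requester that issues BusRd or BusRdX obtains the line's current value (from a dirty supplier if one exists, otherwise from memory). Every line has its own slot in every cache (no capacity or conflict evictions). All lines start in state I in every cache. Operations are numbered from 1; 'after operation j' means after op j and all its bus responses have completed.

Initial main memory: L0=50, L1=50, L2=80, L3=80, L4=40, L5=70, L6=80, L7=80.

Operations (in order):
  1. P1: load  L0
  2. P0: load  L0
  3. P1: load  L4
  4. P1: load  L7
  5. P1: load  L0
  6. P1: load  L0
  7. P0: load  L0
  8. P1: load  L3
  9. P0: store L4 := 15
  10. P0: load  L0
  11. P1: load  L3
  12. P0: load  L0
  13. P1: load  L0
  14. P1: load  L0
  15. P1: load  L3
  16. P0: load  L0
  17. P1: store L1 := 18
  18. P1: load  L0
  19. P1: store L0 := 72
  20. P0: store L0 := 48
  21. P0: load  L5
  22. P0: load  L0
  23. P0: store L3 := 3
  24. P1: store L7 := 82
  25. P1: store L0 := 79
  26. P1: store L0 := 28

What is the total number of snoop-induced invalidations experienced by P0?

  op1 P1: load  L0 → I/E on L0; bus BusRd; mem=50
  op2 P0: load  L0 → S/S on L0; bus BusRd; mem=50
  op3 P1: load  L4 → I/E on L4; bus BusRd; mem=40
  op4 P1: load  L7 → I/E on L7; bus BusRd; mem=80
  op5 P1: load  L0 → S/S on L0; bus (none); mem=50
  op6 P1: load  L0 → S/S on L0; bus (none); mem=50
  op7 P0: load  L0 → S/S on L0; bus (none); mem=50
  op8 P1: load  L3 → I/E on L3; bus BusRd; mem=80
  op9 P0: store L4 := 15 → M/I on L4; bus BusRdX; mem=40
  op10 P0: load  L0 → S/S on L0; bus (none); mem=50
  op11 P1: load  L3 → I/E on L3; bus (none); mem=80
  op12 P0: load  L0 → S/S on L0; bus (none); mem=50
  op13 P1: load  L0 → S/S on L0; bus (none); mem=50
  op14 P1: load  L0 → S/S on L0; bus (none); mem=50
  op15 P1: load  L3 → I/E on L3; bus (none); mem=80
  op16 P0: load  L0 → S/S on L0; bus (none); mem=50
  op17 P1: store L1 := 18 → I/M on L1; bus BusRdX; mem=50
  op18 P1: load  L0 → S/S on L0; bus (none); mem=50
  op19 P1: store L0 := 72 → I/M on L0; bus BusUpgr; mem=50
  op20 P0: store L0 := 48 → M/I on L0; bus BusRdX Flush; mem=72
  op21 P0: load  L5 → E/I on L5; bus BusRd; mem=70
  op22 P0: load  L0 → M/I on L0; bus (none); mem=72
  op23 P0: store L3 := 3 → M/I on L3; bus BusRdX; mem=80
  op24 P1: store L7 := 82 → I/M on L7; bus (none); mem=80
  op25 P1: store L0 := 79 → I/M on L0; bus BusRdX Flush; mem=48
  op26 P1: store L0 := 28 → I/M on L0; bus (none); mem=48

invalidations = 2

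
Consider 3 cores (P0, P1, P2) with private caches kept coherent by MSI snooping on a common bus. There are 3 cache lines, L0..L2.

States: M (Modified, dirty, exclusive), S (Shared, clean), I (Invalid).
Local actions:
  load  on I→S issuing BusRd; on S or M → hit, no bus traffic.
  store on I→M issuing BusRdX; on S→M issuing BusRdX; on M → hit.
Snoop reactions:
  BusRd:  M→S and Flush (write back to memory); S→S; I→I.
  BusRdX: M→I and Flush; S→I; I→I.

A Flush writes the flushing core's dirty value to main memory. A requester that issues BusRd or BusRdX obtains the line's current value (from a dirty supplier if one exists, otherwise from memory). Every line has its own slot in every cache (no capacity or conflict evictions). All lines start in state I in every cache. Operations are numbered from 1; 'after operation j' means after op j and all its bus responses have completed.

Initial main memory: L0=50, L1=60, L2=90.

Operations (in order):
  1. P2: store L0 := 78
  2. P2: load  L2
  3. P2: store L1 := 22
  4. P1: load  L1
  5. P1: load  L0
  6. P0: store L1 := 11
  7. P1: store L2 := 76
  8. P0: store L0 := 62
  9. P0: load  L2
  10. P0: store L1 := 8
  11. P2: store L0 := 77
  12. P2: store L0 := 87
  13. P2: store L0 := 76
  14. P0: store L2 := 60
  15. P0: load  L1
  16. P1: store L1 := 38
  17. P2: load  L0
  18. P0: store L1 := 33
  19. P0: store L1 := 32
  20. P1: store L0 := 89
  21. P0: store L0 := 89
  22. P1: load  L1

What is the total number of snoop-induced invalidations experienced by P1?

1. P2: store L0 := 78  bus=[BusRdX]  L0: P0=I P1=I P2=M  mem[L0]=50
2. P2: load  L2  bus=[BusRd]  L2: P0=I P1=I P2=S  mem[L2]=90
3. P2: store L1 := 22  bus=[BusRdX]  L1: P0=I P1=I P2=M  mem[L1]=60
4. P1: load  L1  bus=[BusRd,Flush]  L1: P0=I P1=S P2=S  mem[L1]=22
5. P1: load  L0  bus=[BusRd,Flush]  L0: P0=I P1=S P2=S  mem[L0]=78
6. P0: store L1 := 11  bus=[BusRdX]  L1: P0=M P1=I P2=I  mem[L1]=22
7. P1: store L2 := 76  bus=[BusRdX]  L2: P0=I P1=M P2=I  mem[L2]=90
8. P0: store L0 := 62  bus=[BusRdX]  L0: P0=M P1=I P2=I  mem[L0]=78
9. P0: load  L2  bus=[BusRd,Flush]  L2: P0=S P1=S P2=I  mem[L2]=76
10. P0: store L1 := 8  bus=[-]  L1: P0=M P1=I P2=I  mem[L1]=22
11. P2: store L0 := 77  bus=[BusRdX,Flush]  L0: P0=I P1=I P2=M  mem[L0]=62
12. P2: store L0 := 87  bus=[-]  L0: P0=I P1=I P2=M  mem[L0]=62
13. P2: store L0 := 76  bus=[-]  L0: P0=I P1=I P2=M  mem[L0]=62
14. P0: store L2 := 60  bus=[BusRdX]  L2: P0=M P1=I P2=I  mem[L2]=76
15. P0: load  L1  bus=[-]  L1: P0=M P1=I P2=I  mem[L1]=22
16. P1: store L1 := 38  bus=[BusRdX,Flush]  L1: P0=I P1=M P2=I  mem[L1]=8
17. P2: load  L0  bus=[-]  L0: P0=I P1=I P2=M  mem[L0]=62
18. P0: store L1 := 33  bus=[BusRdX,Flush]  L1: P0=M P1=I P2=I  mem[L1]=38
19. P0: store L1 := 32  bus=[-]  L1: P0=M P1=I P2=I  mem[L1]=38
20. P1: store L0 := 89  bus=[BusRdX,Flush]  L0: P0=I P1=M P2=I  mem[L0]=76
21. P0: store L0 := 89  bus=[BusRdX,Flush]  L0: P0=M P1=I P2=I  mem[L0]=89
22. P1: load  L1  bus=[BusRd,Flush]  L1: P0=S P1=S P2=I  mem[L1]=32

invalidations = 5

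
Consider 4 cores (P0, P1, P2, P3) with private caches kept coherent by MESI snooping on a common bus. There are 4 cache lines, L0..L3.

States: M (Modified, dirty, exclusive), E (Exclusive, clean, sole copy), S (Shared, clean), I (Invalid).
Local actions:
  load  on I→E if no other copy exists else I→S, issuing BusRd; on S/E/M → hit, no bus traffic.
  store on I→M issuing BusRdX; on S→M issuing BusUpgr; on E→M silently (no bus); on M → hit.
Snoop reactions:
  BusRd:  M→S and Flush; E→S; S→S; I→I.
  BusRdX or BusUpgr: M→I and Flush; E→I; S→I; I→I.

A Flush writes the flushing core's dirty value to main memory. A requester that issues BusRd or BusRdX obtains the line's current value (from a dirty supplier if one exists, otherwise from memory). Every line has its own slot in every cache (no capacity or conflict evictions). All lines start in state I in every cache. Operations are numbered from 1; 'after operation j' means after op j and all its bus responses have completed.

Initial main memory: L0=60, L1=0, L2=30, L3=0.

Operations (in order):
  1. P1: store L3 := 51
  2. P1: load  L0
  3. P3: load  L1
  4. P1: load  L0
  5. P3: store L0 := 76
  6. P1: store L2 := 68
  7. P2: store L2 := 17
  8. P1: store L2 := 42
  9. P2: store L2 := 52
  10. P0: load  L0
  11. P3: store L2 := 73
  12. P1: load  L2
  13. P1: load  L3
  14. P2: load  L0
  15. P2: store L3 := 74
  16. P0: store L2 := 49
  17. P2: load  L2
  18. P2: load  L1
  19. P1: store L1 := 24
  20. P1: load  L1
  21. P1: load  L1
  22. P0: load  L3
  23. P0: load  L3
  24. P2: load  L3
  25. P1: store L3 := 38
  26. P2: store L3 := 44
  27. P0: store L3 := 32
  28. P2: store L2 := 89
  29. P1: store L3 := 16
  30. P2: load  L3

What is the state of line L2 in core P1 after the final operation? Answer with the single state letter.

step 1: P1: store L3 := 51  ⟶  IMII  (L3)  txn=BusRdX  M[L3]=0
step 2: P1: load  L0  ⟶  IEII  (L0)  txn=BusRd  M[L0]=60
step 3: P3: load  L1  ⟶  IIIE  (L1)  txn=BusRd  M[L1]=0
step 4: P1: load  L0  ⟶  IEII  (L0)  txn=∅  M[L0]=60
step 5: P3: store L0 := 76  ⟶  IIIM  (L0)  txn=BusRdX  M[L0]=60
step 6: P1: store L2 := 68  ⟶  IMII  (L2)  txn=BusRdX  M[L2]=30
step 7: P2: store L2 := 17  ⟶  IIMI  (L2)  txn=BusRdX+Flush  M[L2]=68
step 8: P1: store L2 := 42  ⟶  IMII  (L2)  txn=BusRdX+Flush  M[L2]=17
step 9: P2: store L2 := 52  ⟶  IIMI  (L2)  txn=BusRdX+Flush  M[L2]=42
step 10: P0: load  L0  ⟶  SIIS  (L0)  txn=BusRd+Flush  M[L0]=76
step 11: P3: store L2 := 73  ⟶  IIIM  (L2)  txn=BusRdX+Flush  M[L2]=52
step 12: P1: load  L2  ⟶  ISIS  (L2)  txn=BusRd+Flush  M[L2]=73
step 13: P1: load  L3  ⟶  IMII  (L3)  txn=∅  M[L3]=0
step 14: P2: load  L0  ⟶  SISS  (L0)  txn=BusRd  M[L0]=76
step 15: P2: store L3 := 74  ⟶  IIMI  (L3)  txn=BusRdX+Flush  M[L3]=51
step 16: P0: store L2 := 49  ⟶  MIII  (L2)  txn=BusRdX  M[L2]=73
step 17: P2: load  L2  ⟶  SISI  (L2)  txn=BusRd+Flush  M[L2]=49
step 18: P2: load  L1  ⟶  IISS  (L1)  txn=BusRd  M[L1]=0
step 19: P1: store L1 := 24  ⟶  IMII  (L1)  txn=BusRdX  M[L1]=0
step 20: P1: load  L1  ⟶  IMII  (L1)  txn=∅  M[L1]=0
step 21: P1: load  L1  ⟶  IMII  (L1)  txn=∅  M[L1]=0
step 22: P0: load  L3  ⟶  SISI  (L3)  txn=BusRd+Flush  M[L3]=74
step 23: P0: load  L3  ⟶  SISI  (L3)  txn=∅  M[L3]=74
step 24: P2: load  L3  ⟶  SISI  (L3)  txn=∅  M[L3]=74
step 25: P1: store L3 := 38  ⟶  IMII  (L3)  txn=BusRdX  M[L3]=74
step 26: P2: store L3 := 44  ⟶  IIMI  (L3)  txn=BusRdX+Flush  M[L3]=38
step 27: P0: store L3 := 32  ⟶  MIII  (L3)  txn=BusRdX+Flush  M[L3]=44
step 28: P2: store L2 := 89  ⟶  IIMI  (L2)  txn=BusUpgr  M[L2]=49
step 29: P1: store L3 := 16  ⟶  IMII  (L3)  txn=BusRdX+Flush  M[L3]=32
step 30: P2: load  L3  ⟶  ISSI  (L3)  txn=BusRd+Flush  M[L3]=16

state = I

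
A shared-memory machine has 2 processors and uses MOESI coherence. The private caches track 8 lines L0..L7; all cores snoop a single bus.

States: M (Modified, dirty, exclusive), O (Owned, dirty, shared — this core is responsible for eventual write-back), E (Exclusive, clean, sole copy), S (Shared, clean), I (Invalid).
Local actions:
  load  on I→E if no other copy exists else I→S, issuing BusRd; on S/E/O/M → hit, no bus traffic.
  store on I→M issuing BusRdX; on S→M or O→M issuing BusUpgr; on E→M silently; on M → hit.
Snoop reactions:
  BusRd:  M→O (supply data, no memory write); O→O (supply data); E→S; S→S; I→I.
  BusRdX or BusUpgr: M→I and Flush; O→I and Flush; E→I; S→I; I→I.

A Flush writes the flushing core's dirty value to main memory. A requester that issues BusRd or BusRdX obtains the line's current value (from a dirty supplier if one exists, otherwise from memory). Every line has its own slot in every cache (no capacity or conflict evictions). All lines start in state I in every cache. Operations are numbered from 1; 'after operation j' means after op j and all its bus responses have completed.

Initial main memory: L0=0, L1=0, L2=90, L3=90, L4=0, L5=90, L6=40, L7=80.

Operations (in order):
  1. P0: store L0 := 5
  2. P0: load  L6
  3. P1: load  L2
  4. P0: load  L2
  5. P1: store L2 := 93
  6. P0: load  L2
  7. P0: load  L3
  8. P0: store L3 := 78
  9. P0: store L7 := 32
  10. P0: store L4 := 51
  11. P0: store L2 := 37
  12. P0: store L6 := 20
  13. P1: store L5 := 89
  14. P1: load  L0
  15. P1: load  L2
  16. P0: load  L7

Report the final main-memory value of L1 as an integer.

memory[L1] = 0

step 1: P0: store L0 := 5  ⟶  MI  (L0)  txn=BusRdX  M[L0]=0
step 2: P0: load  L6  ⟶  EI  (L6)  txn=BusRd  M[L6]=40
step 3: P1: load  L2  ⟶  IE  (L2)  txn=BusRd  M[L2]=90
step 4: P0: load  L2  ⟶  SS  (L2)  txn=BusRd  M[L2]=90
step 5: P1: store L2 := 93  ⟶  IM  (L2)  txn=BusUpgr  M[L2]=90
step 6: P0: load  L2  ⟶  SO  (L2)  txn=BusRd  M[L2]=90
step 7: P0: load  L3  ⟶  EI  (L3)  txn=BusRd  M[L3]=90
step 8: P0: store L3 := 78  ⟶  MI  (L3)  txn=∅  M[L3]=90
step 9: P0: store L7 := 32  ⟶  MI  (L7)  txn=BusRdX  M[L7]=80
step 10: P0: store L4 := 51  ⟶  MI  (L4)  txn=BusRdX  M[L4]=0
step 11: P0: store L2 := 37  ⟶  MI  (L2)  txn=BusUpgr+Flush  M[L2]=93
step 12: P0: store L6 := 20  ⟶  MI  (L6)  txn=∅  M[L6]=40
step 13: P1: store L5 := 89  ⟶  IM  (L5)  txn=BusRdX  M[L5]=90
step 14: P1: load  L0  ⟶  OS  (L0)  txn=BusRd  M[L0]=0
step 15: P1: load  L2  ⟶  OS  (L2)  txn=BusRd  M[L2]=93
step 16: P0: load  L7  ⟶  MI  (L7)  txn=∅  M[L7]=80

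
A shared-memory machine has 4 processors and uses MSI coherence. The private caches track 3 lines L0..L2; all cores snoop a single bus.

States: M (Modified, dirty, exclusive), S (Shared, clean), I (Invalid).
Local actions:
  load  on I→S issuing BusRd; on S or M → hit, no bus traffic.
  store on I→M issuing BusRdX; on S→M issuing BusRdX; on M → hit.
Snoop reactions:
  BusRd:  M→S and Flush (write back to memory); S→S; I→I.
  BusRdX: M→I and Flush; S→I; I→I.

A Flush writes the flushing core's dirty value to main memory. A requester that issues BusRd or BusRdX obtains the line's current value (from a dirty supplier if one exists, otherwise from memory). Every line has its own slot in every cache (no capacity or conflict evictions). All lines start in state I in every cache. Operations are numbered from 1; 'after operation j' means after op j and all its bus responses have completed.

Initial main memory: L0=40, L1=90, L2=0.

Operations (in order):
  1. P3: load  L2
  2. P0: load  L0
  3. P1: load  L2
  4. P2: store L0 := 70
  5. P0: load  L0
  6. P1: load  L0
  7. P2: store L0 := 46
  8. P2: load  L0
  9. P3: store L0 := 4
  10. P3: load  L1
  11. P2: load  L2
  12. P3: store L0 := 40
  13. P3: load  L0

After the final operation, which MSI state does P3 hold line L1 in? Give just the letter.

state = S

1. P3: load  L2  bus=[BusRd]  L2: P0=I P1=I P2=I P3=S  mem[L2]=0
2. P0: load  L0  bus=[BusRd]  L0: P0=S P1=I P2=I P3=I  mem[L0]=40
3. P1: load  L2  bus=[BusRd]  L2: P0=I P1=S P2=I P3=S  mem[L2]=0
4. P2: store L0 := 70  bus=[BusRdX]  L0: P0=I P1=I P2=M P3=I  mem[L0]=40
5. P0: load  L0  bus=[BusRd,Flush]  L0: P0=S P1=I P2=S P3=I  mem[L0]=70
6. P1: load  L0  bus=[BusRd]  L0: P0=S P1=S P2=S P3=I  mem[L0]=70
7. P2: store L0 := 46  bus=[BusRdX]  L0: P0=I P1=I P2=M P3=I  mem[L0]=70
8. P2: load  L0  bus=[-]  L0: P0=I P1=I P2=M P3=I  mem[L0]=70
9. P3: store L0 := 4  bus=[BusRdX,Flush]  L0: P0=I P1=I P2=I P3=M  mem[L0]=46
10. P3: load  L1  bus=[BusRd]  L1: P0=I P1=I P2=I P3=S  mem[L1]=90
11. P2: load  L2  bus=[BusRd]  L2: P0=I P1=S P2=S P3=S  mem[L2]=0
12. P3: store L0 := 40  bus=[-]  L0: P0=I P1=I P2=I P3=M  mem[L0]=46
13. P3: load  L0  bus=[-]  L0: P0=I P1=I P2=I P3=M  mem[L0]=46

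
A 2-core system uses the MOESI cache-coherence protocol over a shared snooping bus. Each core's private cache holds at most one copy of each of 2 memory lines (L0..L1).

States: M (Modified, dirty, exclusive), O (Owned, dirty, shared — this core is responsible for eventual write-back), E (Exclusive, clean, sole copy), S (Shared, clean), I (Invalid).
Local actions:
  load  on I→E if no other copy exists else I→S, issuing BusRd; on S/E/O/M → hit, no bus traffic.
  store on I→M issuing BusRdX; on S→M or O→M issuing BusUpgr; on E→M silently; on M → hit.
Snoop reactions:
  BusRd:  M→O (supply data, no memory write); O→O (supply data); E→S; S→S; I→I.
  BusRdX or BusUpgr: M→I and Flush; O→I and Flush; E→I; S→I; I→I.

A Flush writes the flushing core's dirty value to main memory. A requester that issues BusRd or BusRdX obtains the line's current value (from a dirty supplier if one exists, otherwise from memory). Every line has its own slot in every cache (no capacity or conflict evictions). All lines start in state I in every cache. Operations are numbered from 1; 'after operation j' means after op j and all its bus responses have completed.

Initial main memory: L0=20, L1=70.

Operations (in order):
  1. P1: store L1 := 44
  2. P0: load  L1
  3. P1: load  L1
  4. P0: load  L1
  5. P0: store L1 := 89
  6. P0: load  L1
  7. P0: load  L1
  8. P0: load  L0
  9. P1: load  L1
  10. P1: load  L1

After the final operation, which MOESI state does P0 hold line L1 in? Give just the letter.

  op1 P1: store L1 := 44 → I/M on L1; bus BusRdX; mem=70
  op2 P0: load  L1 → S/O on L1; bus BusRd; mem=70
  op3 P1: load  L1 → S/O on L1; bus (none); mem=70
  op4 P0: load  L1 → S/O on L1; bus (none); mem=70
  op5 P0: store L1 := 89 → M/I on L1; bus BusUpgr Flush; mem=44
  op6 P0: load  L1 → M/I on L1; bus (none); mem=44
  op7 P0: load  L1 → M/I on L1; bus (none); mem=44
  op8 P0: load  L0 → E/I on L0; bus BusRd; mem=20
  op9 P1: load  L1 → O/S on L1; bus BusRd; mem=44
  op10 P1: load  L1 → O/S on L1; bus (none); mem=44

state = O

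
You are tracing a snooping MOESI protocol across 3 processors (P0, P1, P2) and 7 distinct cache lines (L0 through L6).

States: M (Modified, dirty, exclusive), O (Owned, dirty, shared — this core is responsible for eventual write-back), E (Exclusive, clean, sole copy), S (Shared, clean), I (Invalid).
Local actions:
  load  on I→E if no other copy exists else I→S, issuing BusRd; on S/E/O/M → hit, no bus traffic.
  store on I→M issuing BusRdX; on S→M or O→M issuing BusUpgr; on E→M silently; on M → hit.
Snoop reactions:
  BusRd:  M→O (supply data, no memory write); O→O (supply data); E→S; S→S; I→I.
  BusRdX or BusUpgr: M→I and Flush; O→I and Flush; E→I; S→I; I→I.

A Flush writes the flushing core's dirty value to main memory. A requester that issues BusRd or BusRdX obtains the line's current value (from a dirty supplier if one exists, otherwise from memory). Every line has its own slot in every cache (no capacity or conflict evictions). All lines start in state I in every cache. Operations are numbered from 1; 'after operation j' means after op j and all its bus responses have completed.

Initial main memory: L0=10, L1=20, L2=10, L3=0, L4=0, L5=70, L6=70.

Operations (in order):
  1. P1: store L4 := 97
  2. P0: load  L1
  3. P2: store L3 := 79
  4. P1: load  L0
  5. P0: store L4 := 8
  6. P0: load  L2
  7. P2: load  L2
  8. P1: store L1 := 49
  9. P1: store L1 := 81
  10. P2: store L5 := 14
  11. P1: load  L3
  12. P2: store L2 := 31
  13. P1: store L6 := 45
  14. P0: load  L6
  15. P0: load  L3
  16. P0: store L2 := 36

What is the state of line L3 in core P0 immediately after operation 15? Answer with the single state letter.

  op1 P1: store L4 := 97 → I/M/I on L4; bus BusRdX; mem=0
  op2 P0: load  L1 → E/I/I on L1; bus BusRd; mem=20
  op3 P2: store L3 := 79 → I/I/M on L3; bus BusRdX; mem=0
  op4 P1: load  L0 → I/E/I on L0; bus BusRd; mem=10
  op5 P0: store L4 := 8 → M/I/I on L4; bus BusRdX Flush; mem=97
  op6 P0: load  L2 → E/I/I on L2; bus BusRd; mem=10
  op7 P2: load  L2 → S/I/S on L2; bus BusRd; mem=10
  op8 P1: store L1 := 49 → I/M/I on L1; bus BusRdX; mem=20
  op9 P1: store L1 := 81 → I/M/I on L1; bus (none); mem=20
  op10 P2: store L5 := 14 → I/I/M on L5; bus BusRdX; mem=70
  op11 P1: load  L3 → I/S/O on L3; bus BusRd; mem=0
  op12 P2: store L2 := 31 → I/I/M on L2; bus BusUpgr; mem=10
  op13 P1: store L6 := 45 → I/M/I on L6; bus BusRdX; mem=70
  op14 P0: load  L6 → S/O/I on L6; bus BusRd; mem=70
  op15 P0: load  L3 → S/S/O on L3; bus BusRd; mem=0
  op16 P0: store L2 := 36 → M/I/I on L2; bus BusRdX Flush; mem=31

state = S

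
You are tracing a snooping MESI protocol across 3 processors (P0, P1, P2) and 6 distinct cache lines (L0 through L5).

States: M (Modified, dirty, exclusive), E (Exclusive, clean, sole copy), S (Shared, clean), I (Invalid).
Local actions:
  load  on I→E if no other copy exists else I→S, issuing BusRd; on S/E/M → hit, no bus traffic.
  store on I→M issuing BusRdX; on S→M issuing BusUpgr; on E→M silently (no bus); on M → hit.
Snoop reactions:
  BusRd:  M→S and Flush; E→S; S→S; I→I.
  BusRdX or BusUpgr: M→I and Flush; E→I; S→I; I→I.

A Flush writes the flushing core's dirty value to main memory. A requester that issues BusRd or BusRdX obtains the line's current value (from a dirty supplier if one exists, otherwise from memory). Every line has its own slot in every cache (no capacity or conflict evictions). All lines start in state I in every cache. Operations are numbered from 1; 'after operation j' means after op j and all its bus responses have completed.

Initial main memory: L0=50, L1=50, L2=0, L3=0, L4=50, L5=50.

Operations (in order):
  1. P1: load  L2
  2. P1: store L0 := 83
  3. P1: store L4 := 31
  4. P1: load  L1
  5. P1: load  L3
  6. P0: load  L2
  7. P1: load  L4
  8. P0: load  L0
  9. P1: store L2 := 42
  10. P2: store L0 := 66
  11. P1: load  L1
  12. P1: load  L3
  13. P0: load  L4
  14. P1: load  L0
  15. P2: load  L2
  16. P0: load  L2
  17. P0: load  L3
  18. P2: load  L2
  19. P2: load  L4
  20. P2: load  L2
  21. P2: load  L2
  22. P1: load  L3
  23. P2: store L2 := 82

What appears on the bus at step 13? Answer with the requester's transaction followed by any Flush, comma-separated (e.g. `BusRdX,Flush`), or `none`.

bus = BusRd,Flush

[1] P1: load  L2 | P0:I, P1:E(0), P2:I | bus: BusRd
[2] P1: store L0 := 83 | P0:I, P1:M(83), P2:I | bus: BusRdX
[3] P1: store L4 := 31 | P0:I, P1:M(31), P2:I | bus: BusRdX
[4] P1: load  L1 | P0:I, P1:E(50), P2:I | bus: BusRd
[5] P1: load  L3 | P0:I, P1:E(0), P2:I | bus: BusRd
[6] P0: load  L2 | P0:S(0), P1:S(0), P2:I | bus: BusRd
[7] P1: load  L4 | P0:I, P1:M(31), P2:I | bus: none
[8] P0: load  L0 | P0:S(83), P1:S(83), P2:I | bus: BusRd,Flush
[9] P1: store L2 := 42 | P0:I, P1:M(42), P2:I | bus: BusUpgr
[10] P2: store L0 := 66 | P0:I, P1:I, P2:M(66) | bus: BusRdX
[11] P1: load  L1 | P0:I, P1:E(50), P2:I | bus: none
[12] P1: load  L3 | P0:I, P1:E(0), P2:I | bus: none
[13] P0: load  L4 | P0:S(31), P1:S(31), P2:I | bus: BusRd,Flush
[14] P1: load  L0 | P0:I, P1:S(66), P2:S(66) | bus: BusRd,Flush
[15] P2: load  L2 | P0:I, P1:S(42), P2:S(42) | bus: BusRd,Flush
[16] P0: load  L2 | P0:S(42), P1:S(42), P2:S(42) | bus: BusRd
[17] P0: load  L3 | P0:S(0), P1:S(0), P2:I | bus: BusRd
[18] P2: load  L2 | P0:S(42), P1:S(42), P2:S(42) | bus: none
[19] P2: load  L4 | P0:S(31), P1:S(31), P2:S(31) | bus: BusRd
[20] P2: load  L2 | P0:S(42), P1:S(42), P2:S(42) | bus: none
[21] P2: load  L2 | P0:S(42), P1:S(42), P2:S(42) | bus: none
[22] P1: load  L3 | P0:S(0), P1:S(0), P2:I | bus: none
[23] P2: store L2 := 82 | P0:I, P1:I, P2:M(82) | bus: BusUpgr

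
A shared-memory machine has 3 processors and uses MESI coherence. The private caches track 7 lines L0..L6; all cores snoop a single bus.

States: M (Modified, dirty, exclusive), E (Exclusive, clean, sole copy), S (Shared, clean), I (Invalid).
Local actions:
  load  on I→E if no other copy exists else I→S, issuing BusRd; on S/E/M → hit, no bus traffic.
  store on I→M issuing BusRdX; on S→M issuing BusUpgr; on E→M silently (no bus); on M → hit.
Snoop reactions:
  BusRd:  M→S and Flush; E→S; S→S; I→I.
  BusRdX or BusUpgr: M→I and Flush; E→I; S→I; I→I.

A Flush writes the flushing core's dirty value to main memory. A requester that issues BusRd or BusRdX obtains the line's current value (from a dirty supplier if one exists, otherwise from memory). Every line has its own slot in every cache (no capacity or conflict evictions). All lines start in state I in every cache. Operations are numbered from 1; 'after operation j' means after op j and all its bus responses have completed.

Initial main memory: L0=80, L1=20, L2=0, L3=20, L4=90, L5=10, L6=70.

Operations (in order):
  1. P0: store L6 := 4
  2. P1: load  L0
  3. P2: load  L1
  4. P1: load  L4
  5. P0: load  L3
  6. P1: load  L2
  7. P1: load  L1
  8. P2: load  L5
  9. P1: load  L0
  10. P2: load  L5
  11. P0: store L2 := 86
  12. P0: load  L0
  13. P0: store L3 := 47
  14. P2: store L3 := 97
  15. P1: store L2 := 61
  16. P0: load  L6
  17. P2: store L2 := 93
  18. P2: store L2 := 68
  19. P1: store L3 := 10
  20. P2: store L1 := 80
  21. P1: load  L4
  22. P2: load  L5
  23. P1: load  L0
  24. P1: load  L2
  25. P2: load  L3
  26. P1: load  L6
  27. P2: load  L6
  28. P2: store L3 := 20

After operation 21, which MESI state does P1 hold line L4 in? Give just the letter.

step 1: P0: store L6 := 4  ⟶  MII  (L6)  txn=BusRdX  M[L6]=70
step 2: P1: load  L0  ⟶  IEI  (L0)  txn=BusRd  M[L0]=80
step 3: P2: load  L1  ⟶  IIE  (L1)  txn=BusRd  M[L1]=20
step 4: P1: load  L4  ⟶  IEI  (L4)  txn=BusRd  M[L4]=90
step 5: P0: load  L3  ⟶  EII  (L3)  txn=BusRd  M[L3]=20
step 6: P1: load  L2  ⟶  IEI  (L2)  txn=BusRd  M[L2]=0
step 7: P1: load  L1  ⟶  ISS  (L1)  txn=BusRd  M[L1]=20
step 8: P2: load  L5  ⟶  IIE  (L5)  txn=BusRd  M[L5]=10
step 9: P1: load  L0  ⟶  IEI  (L0)  txn=∅  M[L0]=80
step 10: P2: load  L5  ⟶  IIE  (L5)  txn=∅  M[L5]=10
step 11: P0: store L2 := 86  ⟶  MII  (L2)  txn=BusRdX  M[L2]=0
step 12: P0: load  L0  ⟶  SSI  (L0)  txn=BusRd  M[L0]=80
step 13: P0: store L3 := 47  ⟶  MII  (L3)  txn=∅  M[L3]=20
step 14: P2: store L3 := 97  ⟶  IIM  (L3)  txn=BusRdX+Flush  M[L3]=47
step 15: P1: store L2 := 61  ⟶  IMI  (L2)  txn=BusRdX+Flush  M[L2]=86
step 16: P0: load  L6  ⟶  MII  (L6)  txn=∅  M[L6]=70
step 17: P2: store L2 := 93  ⟶  IIM  (L2)  txn=BusRdX+Flush  M[L2]=61
step 18: P2: store L2 := 68  ⟶  IIM  (L2)  txn=∅  M[L2]=61
step 19: P1: store L3 := 10  ⟶  IMI  (L3)  txn=BusRdX+Flush  M[L3]=97
step 20: P2: store L1 := 80  ⟶  IIM  (L1)  txn=BusUpgr  M[L1]=20
step 21: P1: load  L4  ⟶  IEI  (L4)  txn=∅  M[L4]=90
step 22: P2: load  L5  ⟶  IIE  (L5)  txn=∅  M[L5]=10
step 23: P1: load  L0  ⟶  SSI  (L0)  txn=∅  M[L0]=80
step 24: P1: load  L2  ⟶  ISS  (L2)  txn=BusRd+Flush  M[L2]=68
step 25: P2: load  L3  ⟶  ISS  (L3)  txn=BusRd+Flush  M[L3]=10
step 26: P1: load  L6  ⟶  SSI  (L6)  txn=BusRd+Flush  M[L6]=4
step 27: P2: load  L6  ⟶  SSS  (L6)  txn=BusRd  M[L6]=4
step 28: P2: store L3 := 20  ⟶  IIM  (L3)  txn=BusUpgr  M[L3]=10

state = E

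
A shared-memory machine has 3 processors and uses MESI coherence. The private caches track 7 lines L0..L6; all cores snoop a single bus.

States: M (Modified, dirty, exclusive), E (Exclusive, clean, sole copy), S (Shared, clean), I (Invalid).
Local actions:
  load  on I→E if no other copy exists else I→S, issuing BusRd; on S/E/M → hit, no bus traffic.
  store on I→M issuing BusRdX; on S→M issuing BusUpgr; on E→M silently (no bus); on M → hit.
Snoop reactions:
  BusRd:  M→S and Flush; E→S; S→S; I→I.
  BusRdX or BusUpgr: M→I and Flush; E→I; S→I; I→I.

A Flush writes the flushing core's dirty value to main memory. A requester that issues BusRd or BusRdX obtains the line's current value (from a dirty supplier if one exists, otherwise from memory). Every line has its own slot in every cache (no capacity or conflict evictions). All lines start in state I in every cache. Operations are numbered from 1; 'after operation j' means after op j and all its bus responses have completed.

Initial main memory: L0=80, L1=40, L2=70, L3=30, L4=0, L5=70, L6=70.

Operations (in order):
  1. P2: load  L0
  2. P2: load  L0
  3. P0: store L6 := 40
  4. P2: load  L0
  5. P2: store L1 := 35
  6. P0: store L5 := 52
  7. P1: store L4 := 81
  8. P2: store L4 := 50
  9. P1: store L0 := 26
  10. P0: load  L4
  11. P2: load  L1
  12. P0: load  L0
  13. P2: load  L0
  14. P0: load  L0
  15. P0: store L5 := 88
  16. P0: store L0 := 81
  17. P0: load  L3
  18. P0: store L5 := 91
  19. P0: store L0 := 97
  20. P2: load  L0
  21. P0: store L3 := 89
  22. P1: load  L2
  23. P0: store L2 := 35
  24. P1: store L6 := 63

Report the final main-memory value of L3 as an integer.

step 1: P2: load  L0  ⟶  IIE  (L0)  txn=BusRd  M[L0]=80
step 2: P2: load  L0  ⟶  IIE  (L0)  txn=∅  M[L0]=80
step 3: P0: store L6 := 40  ⟶  MII  (L6)  txn=BusRdX  M[L6]=70
step 4: P2: load  L0  ⟶  IIE  (L0)  txn=∅  M[L0]=80
step 5: P2: store L1 := 35  ⟶  IIM  (L1)  txn=BusRdX  M[L1]=40
step 6: P0: store L5 := 52  ⟶  MII  (L5)  txn=BusRdX  M[L5]=70
step 7: P1: store L4 := 81  ⟶  IMI  (L4)  txn=BusRdX  M[L4]=0
step 8: P2: store L4 := 50  ⟶  IIM  (L4)  txn=BusRdX+Flush  M[L4]=81
step 9: P1: store L0 := 26  ⟶  IMI  (L0)  txn=BusRdX  M[L0]=80
step 10: P0: load  L4  ⟶  SIS  (L4)  txn=BusRd+Flush  M[L4]=50
step 11: P2: load  L1  ⟶  IIM  (L1)  txn=∅  M[L1]=40
step 12: P0: load  L0  ⟶  SSI  (L0)  txn=BusRd+Flush  M[L0]=26
step 13: P2: load  L0  ⟶  SSS  (L0)  txn=BusRd  M[L0]=26
step 14: P0: load  L0  ⟶  SSS  (L0)  txn=∅  M[L0]=26
step 15: P0: store L5 := 88  ⟶  MII  (L5)  txn=∅  M[L5]=70
step 16: P0: store L0 := 81  ⟶  MII  (L0)  txn=BusUpgr  M[L0]=26
step 17: P0: load  L3  ⟶  EII  (L3)  txn=BusRd  M[L3]=30
step 18: P0: store L5 := 91  ⟶  MII  (L5)  txn=∅  M[L5]=70
step 19: P0: store L0 := 97  ⟶  MII  (L0)  txn=∅  M[L0]=26
step 20: P2: load  L0  ⟶  SIS  (L0)  txn=BusRd+Flush  M[L0]=97
step 21: P0: store L3 := 89  ⟶  MII  (L3)  txn=∅  M[L3]=30
step 22: P1: load  L2  ⟶  IEI  (L2)  txn=BusRd  M[L2]=70
step 23: P0: store L2 := 35  ⟶  MII  (L2)  txn=BusRdX  M[L2]=70
step 24: P1: store L6 := 63  ⟶  IMI  (L6)  txn=BusRdX+Flush  M[L6]=40

memory[L3] = 30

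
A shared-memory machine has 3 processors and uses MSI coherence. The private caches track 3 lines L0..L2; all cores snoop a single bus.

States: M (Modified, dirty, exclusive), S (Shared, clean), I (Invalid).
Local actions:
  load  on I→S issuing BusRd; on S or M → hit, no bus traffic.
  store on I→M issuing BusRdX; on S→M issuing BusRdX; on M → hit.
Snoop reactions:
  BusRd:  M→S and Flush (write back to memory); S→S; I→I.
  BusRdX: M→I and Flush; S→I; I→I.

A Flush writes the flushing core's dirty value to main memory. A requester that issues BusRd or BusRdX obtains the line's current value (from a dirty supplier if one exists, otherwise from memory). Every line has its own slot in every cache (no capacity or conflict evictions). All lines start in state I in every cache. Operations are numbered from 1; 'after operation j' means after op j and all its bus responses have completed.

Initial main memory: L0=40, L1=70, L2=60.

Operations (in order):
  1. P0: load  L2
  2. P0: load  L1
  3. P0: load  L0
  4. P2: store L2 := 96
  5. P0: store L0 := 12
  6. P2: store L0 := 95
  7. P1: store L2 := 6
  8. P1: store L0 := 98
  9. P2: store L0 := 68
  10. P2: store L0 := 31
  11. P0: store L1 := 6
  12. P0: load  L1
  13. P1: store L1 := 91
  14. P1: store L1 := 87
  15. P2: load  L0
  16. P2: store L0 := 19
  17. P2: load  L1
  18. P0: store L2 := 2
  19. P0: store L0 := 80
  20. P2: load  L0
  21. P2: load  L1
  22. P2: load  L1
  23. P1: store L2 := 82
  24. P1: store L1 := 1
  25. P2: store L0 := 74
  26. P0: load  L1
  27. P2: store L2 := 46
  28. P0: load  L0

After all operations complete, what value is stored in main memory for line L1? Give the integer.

  op1 P0: load  L2 → S/I/I on L2; bus BusRd; mem=60
  op2 P0: load  L1 → S/I/I on L1; bus BusRd; mem=70
  op3 P0: load  L0 → S/I/I on L0; bus BusRd; mem=40
  op4 P2: store L2 := 96 → I/I/M on L2; bus BusRdX; mem=60
  op5 P0: store L0 := 12 → M/I/I on L0; bus BusRdX; mem=40
  op6 P2: store L0 := 95 → I/I/M on L0; bus BusRdX Flush; mem=12
  op7 P1: store L2 := 6 → I/M/I on L2; bus BusRdX Flush; mem=96
  op8 P1: store L0 := 98 → I/M/I on L0; bus BusRdX Flush; mem=95
  op9 P2: store L0 := 68 → I/I/M on L0; bus BusRdX Flush; mem=98
  op10 P2: store L0 := 31 → I/I/M on L0; bus (none); mem=98
  op11 P0: store L1 := 6 → M/I/I on L1; bus BusRdX; mem=70
  op12 P0: load  L1 → M/I/I on L1; bus (none); mem=70
  op13 P1: store L1 := 91 → I/M/I on L1; bus BusRdX Flush; mem=6
  op14 P1: store L1 := 87 → I/M/I on L1; bus (none); mem=6
  op15 P2: load  L0 → I/I/M on L0; bus (none); mem=98
  op16 P2: store L0 := 19 → I/I/M on L0; bus (none); mem=98
  op17 P2: load  L1 → I/S/S on L1; bus BusRd Flush; mem=87
  op18 P0: store L2 := 2 → M/I/I on L2; bus BusRdX Flush; mem=6
  op19 P0: store L0 := 80 → M/I/I on L0; bus BusRdX Flush; mem=19
  op20 P2: load  L0 → S/I/S on L0; bus BusRd Flush; mem=80
  op21 P2: load  L1 → I/S/S on L1; bus (none); mem=87
  op22 P2: load  L1 → I/S/S on L1; bus (none); mem=87
  op23 P1: store L2 := 82 → I/M/I on L2; bus BusRdX Flush; mem=2
  op24 P1: store L1 := 1 → I/M/I on L1; bus BusRdX; mem=87
  op25 P2: store L0 := 74 → I/I/M on L0; bus BusRdX; mem=80
  op26 P0: load  L1 → S/S/I on L1; bus BusRd Flush; mem=1
  op27 P2: store L2 := 46 → I/I/M on L2; bus BusRdX Flush; mem=82
  op28 P0: load  L0 → S/I/S on L0; bus BusRd Flush; mem=74

memory[L1] = 1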